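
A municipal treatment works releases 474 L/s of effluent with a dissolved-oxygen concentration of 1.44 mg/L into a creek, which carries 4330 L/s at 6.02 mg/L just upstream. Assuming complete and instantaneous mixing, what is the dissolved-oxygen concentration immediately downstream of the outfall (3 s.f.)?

Flow-weighted mixing: C = (Q_r C_r + Q_w C_w)/(Q_r + Q_w)
= (4330×6.02 + 474×1.44)/(4330 + 474) = 26750/4804 = 5.568 mg/L.

5.57 mg/L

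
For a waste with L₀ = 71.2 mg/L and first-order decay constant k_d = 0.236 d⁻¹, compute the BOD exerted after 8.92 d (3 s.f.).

y_t = L₀(1 − e^(−k_d t)) = 71.2 × (1 − e^(−0.236×8.92))
= 71.2 × (1 − 0.1218) = 71.2 × 0.8782 = 62.53 mg/L.

y ≈ 62.5 mg/L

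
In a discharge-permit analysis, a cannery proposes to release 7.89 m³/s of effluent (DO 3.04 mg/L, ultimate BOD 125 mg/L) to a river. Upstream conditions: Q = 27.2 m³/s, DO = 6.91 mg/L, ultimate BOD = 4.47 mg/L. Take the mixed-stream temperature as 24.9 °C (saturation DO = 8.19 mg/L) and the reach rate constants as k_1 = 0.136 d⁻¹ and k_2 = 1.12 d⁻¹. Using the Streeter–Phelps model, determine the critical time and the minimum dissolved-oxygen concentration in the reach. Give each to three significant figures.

Mixed DO = (27.2×6.91 + 7.89×3.04)/(27.2+7.89) = 211.9/35.09 = 6.040 mg/L.
Mixed L₀ = (27.2×4.47 + 7.89×125)/(35.09) = 1108/35.09 = 31.57 mg/L.
Initial deficit D₀ = C_s − DO₀ = 8.19 − 6.040 = 2.150 mg/L.
t_c = (1/0.9840) ln[(1.12/0.136)(1 − 2.150×0.9840/(0.136×31.57))] = 1.016 × ln(4.177) = 1.453 d.
D_c = (0.136/1.12) × 31.57 × e^(−0.136×1.453) = 0.1214 × 31.57 × 0.8207 = 3.146 mg/L.
Minimum DO = 8.19 − 3.146 = 5.044 mg/L.

t_c ≈ 1.45 d; minimum DO ≈ 5.04 mg/L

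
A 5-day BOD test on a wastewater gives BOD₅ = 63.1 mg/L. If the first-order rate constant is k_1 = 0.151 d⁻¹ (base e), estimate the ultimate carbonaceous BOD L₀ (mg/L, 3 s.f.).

BOD₅ = L₀(1 − e^(−5k_1)) ⇒ L₀ = BOD₅ / (1 − e^(−5×0.151))
= 63.1 / (1 − 0.4700) = 63.1 / 0.5300 = 119.1 mg/L.

L₀ ≈ 119 mg/L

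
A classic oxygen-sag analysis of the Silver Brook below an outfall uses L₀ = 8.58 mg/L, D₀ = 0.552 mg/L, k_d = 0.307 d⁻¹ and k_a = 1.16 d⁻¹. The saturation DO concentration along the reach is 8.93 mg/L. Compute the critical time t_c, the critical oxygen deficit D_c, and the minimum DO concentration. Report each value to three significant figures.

t_c ≈ 1.33 d; D_c ≈ 1.51 mg/L; min DO ≈ 7.42 mg/L

At the critical point dD/dt = 0, so k_d L₀ e^(−k_d t) = k_a D. Substituting D(t) from the Streeter–Phelps equation and solving for t gives
t_c = ln[(k_a/k_d)(1 − D₀(k_a−k_d)/(k_d L₀))] / (k_a−k_d).
Here k_a−k_d = 0.8530 d⁻¹ and 1 − D₀(k_a−k_d)/(k_d L₀) = 1 − 0.552×0.8530/(0.307×8.58) = 0.8212, so
t_c = ln(3.779 × 0.8212) / 0.8530 = 1.132 / 0.8530 = 1.328 d.
D_c = (k_d/k_a) L₀ e^(−k_d t_c) = (0.307/1.16) × 8.58 × e^(−0.307×1.328) = 0.2647 × 8.58 × 0.6653 = 1.511 mg/L.
Minimum DO = C_s − D_c = 8.93 − 1.511 = 7.419 mg/L.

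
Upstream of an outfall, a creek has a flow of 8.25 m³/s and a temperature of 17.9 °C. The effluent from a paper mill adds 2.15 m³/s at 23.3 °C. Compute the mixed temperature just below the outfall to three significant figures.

19.0 °C

Flow-weighted mixing: C = (Q_r C_r + Q_w C_w)/(Q_r + Q_w)
= (8.25×17.9 + 2.15×23.3)/(8.25 + 2.15) = 197.8/10.40 = 19.02 °C.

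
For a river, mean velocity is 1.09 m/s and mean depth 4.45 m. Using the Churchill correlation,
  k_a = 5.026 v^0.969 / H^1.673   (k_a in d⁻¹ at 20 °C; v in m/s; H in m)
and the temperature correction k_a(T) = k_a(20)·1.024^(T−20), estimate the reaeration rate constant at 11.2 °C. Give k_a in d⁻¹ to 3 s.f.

k_a ≈ 0.365 d⁻¹

k_a(20) = 5.026 × 1.09^0.969 / 4.45^1.673 = 5.026 × 1.087 / 12.15 = 0.4496 d⁻¹.
k_a(11.2) = 0.4496 × 1.024^(11.2−20) = 0.4496 × 0.8116 = 0.3649 d⁻¹.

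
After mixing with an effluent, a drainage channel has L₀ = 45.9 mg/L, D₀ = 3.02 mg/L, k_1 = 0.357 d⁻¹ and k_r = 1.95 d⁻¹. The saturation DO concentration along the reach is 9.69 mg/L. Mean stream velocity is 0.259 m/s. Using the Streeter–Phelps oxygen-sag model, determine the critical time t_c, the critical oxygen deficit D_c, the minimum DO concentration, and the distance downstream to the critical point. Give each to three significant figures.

t_c = [1/(k_r−k_1)] ln[(k_r/k_1)(1 − D₀(k_r−k_1)/(k_1 L₀))]
= [1/(1.95−0.357)] ln[(1.95/0.357)(1 − 3.02×1.593/(0.357×45.9))]
= (1/1.593) ln[5.462 × 0.7064] = 0.6277 × ln(3.859) = 0.6277 × 1.350 = 0.8476 d.
D_c = (k_1/k_r) L₀ e^(−k_1 t_c) = (0.357/1.95) × 45.9 × e^(−0.357×0.8476) = 0.1831 × 45.9 × 0.7389 = 6.209 mg/L.
Minimum DO = C_s − D_c = 9.69 − 6.209 = 3.481 mg/L.
x_c = v t_c = 0.259 m/s × 0.8476 d × 86400 s/d = 18970 m ≈ 19.0 km.

t_c ≈ 0.848 d; D_c ≈ 6.21 mg/L; min DO ≈ 3.48 mg/L; x_c ≈ 19.0 km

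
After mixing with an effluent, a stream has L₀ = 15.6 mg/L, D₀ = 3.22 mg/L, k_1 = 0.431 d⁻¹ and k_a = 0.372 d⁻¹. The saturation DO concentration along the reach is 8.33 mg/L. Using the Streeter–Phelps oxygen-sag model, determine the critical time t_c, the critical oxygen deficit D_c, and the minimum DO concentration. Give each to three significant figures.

t_c ≈ 2.02 d; D_c ≈ 7.56 mg/L; min DO ≈ 0.772 mg/L

t_c = [1/(k_a−k_1)] ln[(k_a/k_1)(1 − D₀(k_a−k_1)/(k_1 L₀))]
= [1/(0.372−0.431)] ln[(0.372/0.431)(1 − 3.22×-0.05900/(0.431×15.6))]
= (1/-0.05900) ln[0.8631 × 1.028] = -16.95 × ln(0.8875) = -16.95 × -0.1194 = 2.023 d.
L(t_c) = L₀ e^(−k_1 t_c) = 15.6 × 0.4182 = 6.523 mg/L, and at the critical point k_a D_c = k_1 L, so D_c = (0.431/0.372) × 6.523 = 7.558 mg/L.
Minimum DO = C_s − D_c = 8.33 − 7.558 = 0.7719 mg/L.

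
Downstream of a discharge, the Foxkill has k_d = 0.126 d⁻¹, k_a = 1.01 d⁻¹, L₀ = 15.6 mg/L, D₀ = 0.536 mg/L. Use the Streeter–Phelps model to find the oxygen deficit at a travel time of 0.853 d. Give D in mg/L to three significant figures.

D ≈ 1.28 mg/L

k_d L₀/(k_a−k_d) = 0.126×15.6/(1.01−0.126) = 1.966/0.8840 = 2.224 mg/L.
e^(−k_d t) = e^(−0.126×0.8530) = 0.8981; e^(−k_a t) = e^(−1.01×0.8530) = 0.4225.
D = 2.224 × (0.8981 − 0.4225) + 0.536 × 0.4225 = 1.057 + 0.2265 = 1.284 mg/L.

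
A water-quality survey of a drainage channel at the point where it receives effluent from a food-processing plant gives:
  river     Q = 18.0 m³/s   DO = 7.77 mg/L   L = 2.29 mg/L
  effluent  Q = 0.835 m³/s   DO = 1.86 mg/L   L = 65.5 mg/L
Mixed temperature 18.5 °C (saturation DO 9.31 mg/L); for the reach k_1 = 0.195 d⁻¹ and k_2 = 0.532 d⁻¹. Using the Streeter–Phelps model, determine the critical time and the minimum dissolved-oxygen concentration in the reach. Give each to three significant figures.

t_c ≈ 0.172 d; minimum DO ≈ 7.51 mg/L

Mixed DO = (18.0×7.77 + 0.835×1.86)/(18.0+0.835) = 141.4/18.84 = 7.508 mg/L.
Mixed L₀ = (18.0×2.29 + 0.835×65.5)/(18.84) = 95.91/18.84 = 5.092 mg/L.
Initial deficit D₀ = C_s − DO₀ = 9.31 − 7.508 = 1.802 mg/L.
t_c = (1/0.3370) ln[(0.532/0.195)(1 − 1.802×0.3370/(0.195×5.092))] = 2.967 × ln(1.060) = 0.1722 d.
D_c = (0.195/0.532) × 5.092 × e^(−0.195×0.1722) = 0.3665 × 5.092 × 0.9670 = 1.805 mg/L.
Minimum DO = 9.31 − 1.805 = 7.505 mg/L.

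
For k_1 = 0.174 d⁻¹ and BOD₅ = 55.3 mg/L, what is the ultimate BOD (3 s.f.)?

BOD₅ = L₀(1 − e^(−5k_1)) ⇒ L₀ = BOD₅ / (1 − e^(−5×0.174))
= 55.3 / (1 − 0.4190) = 55.3 / 0.5810 = 95.17 mg/L.

L₀ ≈ 95.2 mg/L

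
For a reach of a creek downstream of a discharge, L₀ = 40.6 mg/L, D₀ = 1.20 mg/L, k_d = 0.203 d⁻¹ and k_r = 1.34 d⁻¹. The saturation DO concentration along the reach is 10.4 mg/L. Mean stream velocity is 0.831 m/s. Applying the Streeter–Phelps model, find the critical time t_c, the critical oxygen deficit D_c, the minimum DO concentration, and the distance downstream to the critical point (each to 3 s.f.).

With k_r/k_d = 6.601 and 1 − D₀(k_r−k_d)/(k_d L₀) = 0.8345,
t_c = ln(6.601 × 0.8345) / (1.34 − 0.203) = ln(5.508) / 1.137 = 1.706/1.137 = 1.501 d.
L(t_c) = L₀ e^(−k_d t_c) = 40.6 × 0.7374 = 29.94 mg/L, and at the critical point k_r D_c = k_d L, so D_c = (0.203/1.34) × 29.94 = 4.535 mg/L.
Minimum DO = C_s − D_c = 10.4 − 4.535 = 5.865 mg/L.
x_c = v t_c = 0.831 m/s × 1.501 d × 86400 s/d = 107700 m ≈ 108 km.

t_c ≈ 1.50 d; D_c ≈ 4.54 mg/L; min DO ≈ 5.86 mg/L; x_c ≈ 108 km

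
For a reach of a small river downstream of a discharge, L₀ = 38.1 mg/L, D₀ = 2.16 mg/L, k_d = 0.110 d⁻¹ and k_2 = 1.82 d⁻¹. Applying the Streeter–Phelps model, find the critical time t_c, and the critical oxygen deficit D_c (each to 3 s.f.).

t_c ≈ 0.395 d; D_c ≈ 2.20 mg/L

With k_2/k_d = 16.55 and 1 − D₀(k_2−k_d)/(k_d L₀) = 0.1187,
t_c = ln(16.55 × 0.1187) / (1.82 − 0.110) = ln(1.964) / 1.710 = 0.6748/1.710 = 0.3946 d.
D_c = (k_d/k_2) L₀ e^(−k_d t_c) = (0.110/1.82) × 38.1 × e^(−0.110×0.3946) = 0.06044 × 38.1 × 0.9575 = 2.205 mg/L.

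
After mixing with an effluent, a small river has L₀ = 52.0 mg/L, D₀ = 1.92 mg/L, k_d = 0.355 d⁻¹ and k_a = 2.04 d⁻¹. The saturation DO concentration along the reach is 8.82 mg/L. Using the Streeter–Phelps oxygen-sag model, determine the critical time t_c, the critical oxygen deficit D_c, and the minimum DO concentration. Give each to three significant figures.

At the critical point dD/dt = 0, so k_d L₀ e^(−k_d t) = k_a D. Substituting D(t) from the Streeter–Phelps equation and solving for t gives
t_c = ln[(k_a/k_d)(1 − D₀(k_a−k_d)/(k_d L₀))] / (k_a−k_d).
Here k_a−k_d = 1.685 d⁻¹ and 1 − D₀(k_a−k_d)/(k_d L₀) = 1 − 1.92×1.685/(0.355×52.0) = 0.8247, so
t_c = ln(5.746 × 0.8247) / 1.685 = 1.556 / 1.685 = 0.9234 d.
L(t_c) = L₀ e^(−k_d t_c) = 52.0 × 0.7205 = 37.47 mg/L, and at the critical point k_a D_c = k_d L, so D_c = (0.355/2.04) × 37.47 = 6.520 mg/L.
Minimum DO = C_s − D_c = 8.82 − 6.520 = 2.300 mg/L.

t_c ≈ 0.923 d; D_c ≈ 6.52 mg/L; min DO ≈ 2.30 mg/L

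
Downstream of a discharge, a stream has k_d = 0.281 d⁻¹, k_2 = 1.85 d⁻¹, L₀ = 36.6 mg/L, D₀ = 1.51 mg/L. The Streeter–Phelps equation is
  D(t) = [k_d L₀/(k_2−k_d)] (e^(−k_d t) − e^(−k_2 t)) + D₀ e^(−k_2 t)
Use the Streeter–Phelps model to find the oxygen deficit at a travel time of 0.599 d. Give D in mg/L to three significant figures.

D ≈ 3.87 mg/L

k_d L₀/(k_2−k_d) = 0.281×36.6/(1.85−0.281) = 10.28/1.569 = 6.555 mg/L.
e^(−k_d t) = e^(−0.281×0.5990) = 0.8451; e^(−k_2 t) = e^(−1.85×0.5990) = 0.3302.
D = 6.555 × (0.8451 − 0.3302) + 1.51 × 0.3302 = 3.375 + 0.4986 = 3.874 mg/L.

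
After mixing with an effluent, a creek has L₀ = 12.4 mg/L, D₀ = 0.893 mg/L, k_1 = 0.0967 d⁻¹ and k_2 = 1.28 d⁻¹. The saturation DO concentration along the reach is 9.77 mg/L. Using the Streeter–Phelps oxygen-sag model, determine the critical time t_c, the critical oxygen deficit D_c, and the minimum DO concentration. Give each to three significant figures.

t_c ≈ 0.382 d; D_c ≈ 0.903 mg/L; min DO ≈ 8.87 mg/L

At the critical point dD/dt = 0, so k_1 L₀ e^(−k_1 t) = k_2 D. Substituting D(t) from the Streeter–Phelps equation and solving for t gives
t_c = ln[(k_2/k_1)(1 − D₀(k_2−k_1)/(k_1 L₀))] / (k_2−k_1).
Here k_2−k_1 = 1.183 d⁻¹ and 1 − D₀(k_2−k_1)/(k_1 L₀) = 1 − 0.893×1.183/(0.0967×12.4) = 0.1188, so
t_c = ln(13.24 × 0.1188) / 1.183 = 0.4523 / 1.183 = 0.3822 d.
D_c = (k_1/k_2) L₀ e^(−k_1 t_c) = (0.0967/1.28) × 12.4 × e^(−0.0967×0.3822) = 0.07555 × 12.4 × 0.9637 = 0.9028 mg/L.
Minimum DO = C_s − D_c = 9.77 − 0.9028 = 8.867 mg/L.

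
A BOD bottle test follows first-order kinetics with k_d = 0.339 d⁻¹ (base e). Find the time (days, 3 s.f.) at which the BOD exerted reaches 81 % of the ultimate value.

t ≈ 4.90 d

y/L₀ = 1 − e^(−k_d t) = 0.81 ⇒ e^(−k_d t) = 0.190
t = −ln(0.190) / 0.339 = 1.661 / 0.339 = 4.899 d.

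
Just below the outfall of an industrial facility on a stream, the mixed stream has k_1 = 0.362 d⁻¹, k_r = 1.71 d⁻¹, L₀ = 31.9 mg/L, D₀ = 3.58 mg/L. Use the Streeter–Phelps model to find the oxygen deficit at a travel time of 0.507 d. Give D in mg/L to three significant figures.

k_1 L₀/(k_r−k_1) = 0.362×31.9/(1.71−0.362) = 11.55/1.348 = 8.567 mg/L.
e^(−k_1 t) = e^(−0.362×0.5070) = 0.8323; e^(−k_r t) = e^(−1.71×0.5070) = 0.4202.
D = 8.567 × (0.8323 − 0.4202) + 3.58 × 0.4202 = 3.530 + 1.504 = 5.035 mg/L.

D ≈ 5.03 mg/L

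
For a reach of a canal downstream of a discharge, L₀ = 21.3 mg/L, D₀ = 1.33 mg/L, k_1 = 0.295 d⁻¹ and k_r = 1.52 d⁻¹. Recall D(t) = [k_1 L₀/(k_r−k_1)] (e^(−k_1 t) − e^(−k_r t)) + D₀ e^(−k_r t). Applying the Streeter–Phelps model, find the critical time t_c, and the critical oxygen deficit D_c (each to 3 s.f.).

t_c ≈ 1.09 d; D_c ≈ 2.99 mg/L

At the critical point dD/dt = 0, so k_1 L₀ e^(−k_1 t) = k_r D. Substituting D(t) from the Streeter–Phelps equation and solving for t gives
t_c = ln[(k_r/k_1)(1 − D₀(k_r−k_1)/(k_1 L₀))] / (k_r−k_1).
Here k_r−k_1 = 1.225 d⁻¹ and 1 − D₀(k_r−k_1)/(k_1 L₀) = 1 − 1.33×1.225/(0.295×21.3) = 0.7407, so
t_c = ln(5.153 × 0.7407) / 1.225 = 1.339 / 1.225 = 1.093 d.
L(t_c) = L₀ e^(−k_1 t_c) = 21.3 × 0.7243 = 15.43 mg/L, and at the critical point k_r D_c = k_1 L, so D_c = (0.295/1.52) × 15.43 = 2.994 mg/L.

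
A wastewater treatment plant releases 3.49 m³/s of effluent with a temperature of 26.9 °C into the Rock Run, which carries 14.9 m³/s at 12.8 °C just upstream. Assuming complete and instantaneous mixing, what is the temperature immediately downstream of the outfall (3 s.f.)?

Flow-weighted mixing: C = (Q_r C_r + Q_w C_w)/(Q_r + Q_w)
= (14.9×12.8 + 3.49×26.9)/(14.9 + 3.49) = 284.6/18.39 = 15.48 °C.

15.5 °C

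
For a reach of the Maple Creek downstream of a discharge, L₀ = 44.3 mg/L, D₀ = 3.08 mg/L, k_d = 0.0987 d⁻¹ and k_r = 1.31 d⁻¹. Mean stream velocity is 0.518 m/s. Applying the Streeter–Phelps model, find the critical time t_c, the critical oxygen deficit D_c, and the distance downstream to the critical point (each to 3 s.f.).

t_c ≈ 0.550 d; D_c ≈ 3.16 mg/L; x_c ≈ 24.6 km

With k_r/k_d = 13.27 and 1 − D₀(k_r−k_d)/(k_d L₀) = 0.1467,
t_c = ln(13.27 × 0.1467) / (1.31 − 0.0987) = ln(1.948) / 1.211 = 0.6666/1.211 = 0.5503 d.
D_c = (k_d/k_r) L₀ e^(−k_d t_c) = (0.0987/1.31) × 44.3 × e^(−0.0987×0.5503) = 0.07534 × 44.3 × 0.9471 = 3.161 mg/L.
x_c = v t_c = 0.518 m/s × 0.5503 d × 86400 s/d = 24630 m ≈ 24.6 km.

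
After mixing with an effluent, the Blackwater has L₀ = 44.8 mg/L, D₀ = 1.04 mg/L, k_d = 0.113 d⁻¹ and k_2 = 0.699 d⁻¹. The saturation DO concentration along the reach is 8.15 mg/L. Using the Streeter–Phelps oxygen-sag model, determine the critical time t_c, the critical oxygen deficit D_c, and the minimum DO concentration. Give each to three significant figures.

t_c ≈ 2.89 d; D_c ≈ 5.22 mg/L; min DO ≈ 2.93 mg/L

At the critical point dD/dt = 0, so k_d L₀ e^(−k_d t) = k_2 D. Substituting D(t) from the Streeter–Phelps equation and solving for t gives
t_c = ln[(k_2/k_d)(1 − D₀(k_2−k_d)/(k_d L₀))] / (k_2−k_d).
Here k_2−k_d = 0.5860 d⁻¹ and 1 − D₀(k_2−k_d)/(k_d L₀) = 1 − 1.04×0.5860/(0.113×44.8) = 0.8796, so
t_c = ln(6.186 × 0.8796) / 0.5860 = 1.694 / 0.5860 = 2.891 d.
D_c = (k_d/k_2) L₀ e^(−k_d t_c) = (0.113/0.699) × 44.8 × e^(−0.113×2.891) = 0.1617 × 44.8 × 0.7213 = 5.224 mg/L.
Minimum DO = C_s − D_c = 8.15 − 5.224 = 2.926 mg/L.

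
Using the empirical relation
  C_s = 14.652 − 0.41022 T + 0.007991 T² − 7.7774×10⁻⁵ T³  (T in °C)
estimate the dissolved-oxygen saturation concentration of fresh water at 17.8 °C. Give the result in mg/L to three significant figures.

C_s ≈ 9.44 mg/L

C_s = 14.652 − 0.41022×17.8 + 0.007991×17.8² − 7.7774×10⁻⁵×17.8³ = 9.443 mg/L.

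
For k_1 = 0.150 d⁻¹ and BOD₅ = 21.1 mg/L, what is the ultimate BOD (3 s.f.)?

BOD₅ = L₀(1 − e^(−5k_1)) ⇒ L₀ = BOD₅ / (1 − e^(−5×0.150))
= 21.1 / (1 − 0.4724) = 21.1 / 0.5276 = 39.99 mg/L.

L₀ ≈ 40.0 mg/L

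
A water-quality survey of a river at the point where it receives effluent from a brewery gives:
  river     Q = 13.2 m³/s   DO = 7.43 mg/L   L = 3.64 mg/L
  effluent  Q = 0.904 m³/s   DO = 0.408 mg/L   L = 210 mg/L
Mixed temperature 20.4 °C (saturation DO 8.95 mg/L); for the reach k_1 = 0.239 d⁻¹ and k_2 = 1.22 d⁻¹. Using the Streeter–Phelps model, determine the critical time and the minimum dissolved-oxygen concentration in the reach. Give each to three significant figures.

Mixed DO = (13.2×7.43 + 0.904×0.408)/(13.2+0.904) = 98.44/14.10 = 6.980 mg/L.
Mixed L₀ = (13.2×3.64 + 0.904×210)/(14.10) = 237.9/14.10 = 16.87 mg/L.
Initial deficit D₀ = C_s − DO₀ = 8.95 − 6.980 = 1.970 mg/L.
t_c = (1/0.9810) ln[(1.22/0.239)(1 − 1.970×0.9810/(0.239×16.87))] = 1.019 × ln(2.657) = 0.9962 d.
D_c = (0.239/1.22) × 16.87 × e^(−0.239×0.9962) = 0.1959 × 16.87 × 0.7881 = 2.604 mg/L.
Minimum DO = 8.95 − 2.604 = 6.346 mg/L.

t_c ≈ 0.996 d; minimum DO ≈ 6.35 mg/L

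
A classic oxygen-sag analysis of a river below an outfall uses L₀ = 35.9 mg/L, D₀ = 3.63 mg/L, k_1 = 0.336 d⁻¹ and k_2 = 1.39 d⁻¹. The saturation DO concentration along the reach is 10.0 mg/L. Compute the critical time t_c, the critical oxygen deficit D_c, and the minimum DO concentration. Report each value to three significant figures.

t_c ≈ 0.985 d; D_c ≈ 6.23 mg/L; min DO ≈ 3.77 mg/L

t_c = [1/(k_2−k_1)] ln[(k_2/k_1)(1 − D₀(k_2−k_1)/(k_1 L₀))]
= [1/(1.39−0.336)] ln[(1.39/0.336)(1 − 3.63×1.054/(0.336×35.9))]
= (1/1.054) ln[4.137 × 0.6828] = 0.9488 × ln(2.825) = 0.9488 × 1.038 = 0.9852 d.
D_c = (k_1/k_2) L₀ e^(−k_1 t_c) = (0.336/1.39) × 35.9 × e^(−0.336×0.9852) = 0.2417 × 35.9 × 0.7182 = 6.232 mg/L.
Minimum DO = C_s − D_c = 10.0 − 6.232 = 3.768 mg/L.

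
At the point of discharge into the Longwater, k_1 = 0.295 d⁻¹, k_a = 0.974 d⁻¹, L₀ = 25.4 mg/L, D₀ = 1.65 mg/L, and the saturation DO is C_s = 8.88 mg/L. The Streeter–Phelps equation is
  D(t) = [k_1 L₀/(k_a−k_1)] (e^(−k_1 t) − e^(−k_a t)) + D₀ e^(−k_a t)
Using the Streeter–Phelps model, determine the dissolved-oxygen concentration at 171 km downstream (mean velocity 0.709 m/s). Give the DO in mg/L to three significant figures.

Travel time t = x/v = 171 km / (0.709 m/s) = 171000 m / 0.709 m/s = 241200 s = 2.791 d.
k_1 L₀/(k_a−k_1) = 0.295×25.4/(0.974−0.295) = 7.493/0.6790 = 11.04 mg/L.
e^(−k_1 t) = e^(−0.295×2.791) = 0.4389; e^(−k_a t) = e^(−0.974×2.791) = 0.06595.
D = 11.04 × (0.4389 − 0.06595) + 1.65 × 0.06595 = 4.116 + 0.1088 = 4.224 mg/L.
DO = C_s − D = 8.88 − 4.224 = 4.656 mg/L.

DO ≈ 4.66 mg/L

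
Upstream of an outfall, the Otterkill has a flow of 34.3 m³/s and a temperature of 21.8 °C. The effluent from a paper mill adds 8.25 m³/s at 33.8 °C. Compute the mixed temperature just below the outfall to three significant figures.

Flow-weighted mixing: C = (Q_r C_r + Q_w C_w)/(Q_r + Q_w)
= (34.3×21.8 + 8.25×33.8)/(34.3 + 8.25) = 1027/42.55 = 24.13 °C.

24.1 °C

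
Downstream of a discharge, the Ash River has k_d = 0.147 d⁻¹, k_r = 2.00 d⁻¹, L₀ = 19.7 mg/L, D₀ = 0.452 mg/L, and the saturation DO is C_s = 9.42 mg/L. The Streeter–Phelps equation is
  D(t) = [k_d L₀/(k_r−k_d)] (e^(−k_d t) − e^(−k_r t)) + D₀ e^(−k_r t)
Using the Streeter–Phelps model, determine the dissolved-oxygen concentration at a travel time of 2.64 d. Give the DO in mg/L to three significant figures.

DO ≈ 8.37 mg/L

k_d L₀/(k_r−k_d) = 0.147×19.7/(2.00−0.147) = 2.896/1.853 = 1.563 mg/L.
e^(−k_d t) = e^(−0.147×2.640) = 0.6784; e^(−k_r t) = e^(−2.00×2.640) = 0.005092.
D = 1.563 × (0.6784 − 0.005092) + 0.452 × 0.005092 = 1.052 + 0.002302 = 1.054 mg/L.
DO = C_s − D = 9.42 − 1.054 = 8.366 mg/L.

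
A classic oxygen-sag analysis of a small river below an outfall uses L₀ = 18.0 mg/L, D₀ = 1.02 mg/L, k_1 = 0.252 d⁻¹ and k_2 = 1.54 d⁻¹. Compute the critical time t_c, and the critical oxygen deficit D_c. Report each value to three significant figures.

With k_2/k_1 = 6.111 and 1 − D₀(k_2−k_1)/(k_1 L₀) = 0.7104,
t_c = ln(6.111 × 0.7104) / (1.54 − 0.252) = ln(4.341) / 1.288 = 1.468/1.288 = 1.140 d.
L(t_c) = L₀ e^(−k_1 t_c) = 18.0 × 0.7503 = 13.51 mg/L, and at the critical point k_2 D_c = k_1 L, so D_c = (0.252/1.54) × 13.51 = 2.210 mg/L.

t_c ≈ 1.14 d; D_c ≈ 2.21 mg/L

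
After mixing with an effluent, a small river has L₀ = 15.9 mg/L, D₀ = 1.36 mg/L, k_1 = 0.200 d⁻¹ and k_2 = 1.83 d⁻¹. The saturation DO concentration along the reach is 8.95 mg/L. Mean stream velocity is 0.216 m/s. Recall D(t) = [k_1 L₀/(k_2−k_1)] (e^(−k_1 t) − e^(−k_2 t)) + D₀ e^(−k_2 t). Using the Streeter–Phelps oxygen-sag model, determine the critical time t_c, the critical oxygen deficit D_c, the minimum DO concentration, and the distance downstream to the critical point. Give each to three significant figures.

At the critical point dD/dt = 0, so k_1 L₀ e^(−k_1 t) = k_2 D. Substituting D(t) from the Streeter–Phelps equation and solving for t gives
t_c = ln[(k_2/k_1)(1 − D₀(k_2−k_1)/(k_1 L₀))] / (k_2−k_1).
Here k_2−k_1 = 1.630 d⁻¹ and 1 − D₀(k_2−k_1)/(k_1 L₀) = 1 − 1.36×1.630/(0.200×15.9) = 0.3029, so
t_c = ln(9.150 × 0.3029) / 1.630 = 1.019 / 1.630 = 0.6254 d.
D_c = (k_1/k_2) L₀ e^(−k_1 t_c) = (0.200/1.83) × 15.9 × e^(−0.200×0.6254) = 0.1093 × 15.9 × 0.8824 = 1.533 mg/L.
Minimum DO = C_s − D_c = 8.95 − 1.533 = 7.417 mg/L.
x_c = v t_c = 0.216 m/s × 0.6254 d × 86400 s/d = 11670 m ≈ 11.7 km.

t_c ≈ 0.625 d; D_c ≈ 1.53 mg/L; min DO ≈ 7.42 mg/L; x_c ≈ 11.7 km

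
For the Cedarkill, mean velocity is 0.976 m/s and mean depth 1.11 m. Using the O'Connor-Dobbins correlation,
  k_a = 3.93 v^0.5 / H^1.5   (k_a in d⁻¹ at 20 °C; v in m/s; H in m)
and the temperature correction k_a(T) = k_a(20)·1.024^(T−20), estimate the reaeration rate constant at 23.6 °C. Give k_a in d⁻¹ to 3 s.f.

k_a ≈ 3.62 d⁻¹

k_a(20) = 3.93 × 0.976^0.5 / 1.11^1.5 = 3.93 × 0.9879 / 1.169 = 3.320 d⁻¹.
k_a(23.6) = 3.320 × 1.024^(23.6−20) = 3.320 × 1.089 = 3.616 d⁻¹.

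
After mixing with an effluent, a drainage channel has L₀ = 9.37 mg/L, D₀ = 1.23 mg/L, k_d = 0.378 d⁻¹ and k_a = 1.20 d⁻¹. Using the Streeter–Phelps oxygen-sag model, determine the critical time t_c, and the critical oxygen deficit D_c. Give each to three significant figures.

t_c ≈ 0.996 d; D_c ≈ 2.03 mg/L

With k_a/k_d = 3.175 and 1 − D₀(k_a−k_d)/(k_d L₀) = 0.7145,
t_c = ln(3.175 × 0.7145) / (1.20 − 0.378) = ln(2.268) / 0.8220 = 0.8191/0.8220 = 0.9964 d.
L(t_c) = L₀ e^(−k_d t_c) = 9.37 × 0.6862 = 6.429 mg/L, and at the critical point k_a D_c = k_d L, so D_c = (0.378/1.20) × 6.429 = 2.025 mg/L.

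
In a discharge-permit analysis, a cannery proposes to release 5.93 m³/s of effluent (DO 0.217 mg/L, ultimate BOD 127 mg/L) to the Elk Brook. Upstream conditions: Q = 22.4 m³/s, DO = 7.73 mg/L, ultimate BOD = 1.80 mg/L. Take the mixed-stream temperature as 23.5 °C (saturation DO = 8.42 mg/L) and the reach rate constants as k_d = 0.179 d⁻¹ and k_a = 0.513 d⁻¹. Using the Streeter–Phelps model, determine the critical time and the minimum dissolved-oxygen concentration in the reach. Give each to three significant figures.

Mixed DO = (22.4×7.73 + 5.93×0.217)/(22.4+5.93) = 174.4/28.33 = 6.157 mg/L.
Mixed L₀ = (22.4×1.80 + 5.93×127)/(28.33) = 793.4/28.33 = 28.01 mg/L.
Initial deficit D₀ = C_s − DO₀ = 8.42 − 6.157 = 2.263 mg/L.
t_c = (1/0.3340) ln[(0.513/0.179)(1 − 2.263×0.3340/(0.179×28.01))] = 2.994 × ln(2.434) = 2.663 d.
D_c = (0.179/0.513) × 28.01 × e^(−0.179×2.663) = 0.3489 × 28.01 × 0.6208 = 6.067 mg/L.
Minimum DO = 8.42 − 6.067 = 2.353 mg/L.

t_c ≈ 2.66 d; minimum DO ≈ 2.35 mg/L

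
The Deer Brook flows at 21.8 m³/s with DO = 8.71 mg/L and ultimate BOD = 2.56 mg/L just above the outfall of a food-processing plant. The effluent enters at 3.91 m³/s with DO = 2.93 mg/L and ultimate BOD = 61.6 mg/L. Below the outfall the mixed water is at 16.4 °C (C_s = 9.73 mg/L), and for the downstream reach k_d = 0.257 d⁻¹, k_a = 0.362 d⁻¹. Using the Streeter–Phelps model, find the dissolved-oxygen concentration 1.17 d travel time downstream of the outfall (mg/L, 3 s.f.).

DO ≈ 6.07 mg/L

Mixed DO = (21.8×8.71 + 3.91×2.93)/(21.8+3.91) = 201.3/25.71 = 7.831 mg/L.
Mixed L₀ = (21.8×2.56 + 3.91×61.6)/(25.71) = 296.7/25.71 = 11.54 mg/L.
Initial deficit D₀ = C_s − DO₀ = 9.73 − 7.831 = 1.899 mg/L.
D(1.17) = [0.257×11.54/(0.362−0.257)](e^(−0.257×1.17) − e^(−0.362×1.17)) + 1.899 e^(−0.362×1.17)
= 28.24 × (0.7403 − 0.6547) + 1.899 × 0.6547 = 3.660 mg/L.
DO = 9.73 − 3.660 = 6.070 mg/L.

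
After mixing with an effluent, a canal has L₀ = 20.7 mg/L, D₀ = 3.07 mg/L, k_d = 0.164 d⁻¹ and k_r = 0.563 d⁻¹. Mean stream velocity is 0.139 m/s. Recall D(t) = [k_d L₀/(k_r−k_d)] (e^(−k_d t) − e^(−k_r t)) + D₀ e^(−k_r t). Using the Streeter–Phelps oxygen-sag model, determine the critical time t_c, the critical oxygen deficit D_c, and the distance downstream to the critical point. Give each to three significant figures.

At the critical point dD/dt = 0, so k_d L₀ e^(−k_d t) = k_r D. Substituting D(t) from the Streeter–Phelps equation and solving for t gives
t_c = ln[(k_r/k_d)(1 − D₀(k_r−k_d)/(k_d L₀))] / (k_r−k_d).
Here k_r−k_d = 0.3990 d⁻¹ and 1 − D₀(k_r−k_d)/(k_d L₀) = 1 − 3.07×0.3990/(0.164×20.7) = 0.6392, so
t_c = ln(3.433 × 0.6392) / 0.3990 = 0.7858 / 0.3990 = 1.970 d.
L(t_c) = L₀ e^(−k_d t_c) = 20.7 × 0.7240 = 14.99 mg/L, and at the critical point k_r D_c = k_d L, so D_c = (0.164/0.563) × 14.99 = 4.365 mg/L.
x_c = v t_c = 0.139 m/s × 1.970 d × 86400 s/d = 23650 m ≈ 23.7 km.

t_c ≈ 1.97 d; D_c ≈ 4.37 mg/L; x_c ≈ 23.7 km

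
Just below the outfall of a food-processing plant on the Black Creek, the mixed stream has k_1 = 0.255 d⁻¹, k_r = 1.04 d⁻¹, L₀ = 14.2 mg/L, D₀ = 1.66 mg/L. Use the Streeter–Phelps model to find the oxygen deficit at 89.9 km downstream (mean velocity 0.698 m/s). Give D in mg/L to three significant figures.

D ≈ 2.53 mg/L

Travel time t = x/v = 89.9 km / (0.698 m/s) = 89900 m / 0.698 m/s = 128800 s = 1.491 d.
k_1 L₀/(k_r−k_1) = 0.255×14.2/(1.04−0.255) = 3.621/0.7850 = 4.613 mg/L.
e^(−k_1 t) = e^(−0.255×1.491) = 0.6838; e^(−k_r t) = e^(−1.04×1.491) = 0.2122.
D = 4.613 × (0.6838 − 0.2122) + 1.66 × 0.2122 = 2.175 + 0.3522 = 2.528 mg/L.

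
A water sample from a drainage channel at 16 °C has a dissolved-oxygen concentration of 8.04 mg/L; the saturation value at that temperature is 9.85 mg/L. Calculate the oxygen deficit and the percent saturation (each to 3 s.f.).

D = C_s − C = 9.85 − 8.04 = 1.81 mg/L.
% saturation = 8.04/9.85 × 100 = 81.6 %.

D ≈ 1.81 mg/L; 81.6 % saturation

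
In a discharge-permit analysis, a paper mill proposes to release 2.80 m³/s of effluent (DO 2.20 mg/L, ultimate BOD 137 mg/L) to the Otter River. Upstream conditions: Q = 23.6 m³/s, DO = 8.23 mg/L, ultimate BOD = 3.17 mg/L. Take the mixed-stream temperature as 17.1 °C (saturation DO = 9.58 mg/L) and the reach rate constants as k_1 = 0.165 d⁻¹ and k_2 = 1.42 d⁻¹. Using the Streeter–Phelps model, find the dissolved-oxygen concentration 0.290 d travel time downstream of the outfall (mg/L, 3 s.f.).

Mixed DO = (23.6×8.23 + 2.80×2.20)/(23.6+2.80) = 200.4/26.40 = 7.590 mg/L.
Mixed L₀ = (23.6×3.17 + 2.80×137)/(26.40) = 458.4/26.40 = 17.36 mg/L.
Initial deficit D₀ = C_s − DO₀ = 9.58 − 7.590 = 1.990 mg/L.
D(0.290) = [0.165×17.36/(1.42−0.165)](e^(−0.165×0.290) − e^(−1.42×0.290)) + 1.990 e^(−1.42×0.290)
= 2.283 × (0.9533 − 0.6625) + 1.990 × 0.6625 = 1.982 mg/L.
DO = 9.58 − 1.982 = 7.598 mg/L.

DO ≈ 7.60 mg/L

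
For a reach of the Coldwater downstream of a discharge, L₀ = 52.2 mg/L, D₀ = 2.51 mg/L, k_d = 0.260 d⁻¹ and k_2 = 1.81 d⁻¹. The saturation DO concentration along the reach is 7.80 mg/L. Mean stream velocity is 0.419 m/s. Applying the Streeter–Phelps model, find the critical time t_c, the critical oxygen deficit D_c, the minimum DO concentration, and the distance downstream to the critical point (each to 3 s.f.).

t_c ≈ 1.03 d; D_c ≈ 5.73 mg/L; min DO ≈ 2.07 mg/L; x_c ≈ 37.4 km

With k_2/k_d = 6.962 and 1 − D₀(k_2−k_d)/(k_d L₀) = 0.7133,
t_c = ln(6.962 × 0.7133) / (1.81 − 0.260) = ln(4.966) / 1.550 = 1.603/1.550 = 1.034 d.
L(t_c) = L₀ e^(−k_d t_c) = 52.2 × 0.7643 = 39.90 mg/L, and at the critical point k_2 D_c = k_d L, so D_c = (0.260/1.81) × 39.90 = 5.731 mg/L.
Minimum DO = C_s − D_c = 7.80 − 5.731 = 2.069 mg/L.
x_c = v t_c = 0.419 m/s × 1.034 d × 86400 s/d = 37430 m ≈ 37.4 km.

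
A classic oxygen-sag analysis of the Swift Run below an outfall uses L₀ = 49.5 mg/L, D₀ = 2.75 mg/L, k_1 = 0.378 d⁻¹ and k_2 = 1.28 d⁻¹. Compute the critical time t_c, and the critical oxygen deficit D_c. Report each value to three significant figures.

t_c = [1/(k_2−k_1)] ln[(k_2/k_1)(1 − D₀(k_2−k_1)/(k_1 L₀))]
= [1/(1.28−0.378)] ln[(1.28/0.378)(1 − 2.75×0.9020/(0.378×49.5))]
= (1/0.9020) ln[3.386 × 0.8674] = 1.109 × ln(2.937) = 1.109 × 1.078 = 1.195 d.
D_c = (k_1/k_2) L₀ e^(−k_1 t_c) = (0.378/1.28) × 49.5 × e^(−0.378×1.195) = 0.2953 × 49.5 × 0.6366 = 9.306 mg/L.

t_c ≈ 1.19 d; D_c ≈ 9.31 mg/L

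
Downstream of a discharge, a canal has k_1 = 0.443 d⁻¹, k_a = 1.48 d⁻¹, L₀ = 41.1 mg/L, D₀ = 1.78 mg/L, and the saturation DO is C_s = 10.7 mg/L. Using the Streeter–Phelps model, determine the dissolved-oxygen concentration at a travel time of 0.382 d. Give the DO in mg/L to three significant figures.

DO ≈ 4.84 mg/L

k_1 L₀/(k_a−k_1) = 0.443×41.1/(1.48−0.443) = 18.21/1.037 = 17.56 mg/L.
e^(−k_1 t) = e^(−0.443×0.3820) = 0.8443; e^(−k_a t) = e^(−1.48×0.3820) = 0.5682.
D = 17.56 × (0.8443 − 0.5682) + 1.78 × 0.5682 = 4.849 + 1.011 = 5.860 mg/L.
DO = C_s − D = 10.7 − 5.860 = 4.840 mg/L.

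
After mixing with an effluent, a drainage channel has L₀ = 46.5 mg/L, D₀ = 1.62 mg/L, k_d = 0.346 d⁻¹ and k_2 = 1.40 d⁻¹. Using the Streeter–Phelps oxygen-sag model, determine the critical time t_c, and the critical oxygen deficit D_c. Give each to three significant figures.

With k_2/k_d = 4.046 and 1 − D₀(k_2−k_d)/(k_d L₀) = 0.8939,
t_c = ln(4.046 × 0.8939) / (1.40 − 0.346) = ln(3.617) / 1.054 = 1.286/1.054 = 1.220 d.
D_c = (k_d/k_2) L₀ e^(−k_d t_c) = (0.346/1.40) × 46.5 × e^(−0.346×1.220) = 0.2471 × 46.5 × 0.6557 = 7.536 mg/L.

t_c ≈ 1.22 d; D_c ≈ 7.54 mg/L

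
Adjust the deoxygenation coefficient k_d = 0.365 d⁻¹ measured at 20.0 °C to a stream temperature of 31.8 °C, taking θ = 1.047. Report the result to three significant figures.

k_d ≈ 0.628 d⁻¹

k_d(T₂) = k_d(T₁) · θ^(T₂−T₁) = 0.365 × 1.047^(31.8−20.0)
= 0.365 × 1.047^11.8 = 0.365 × 1.719 = 0.6276 d⁻¹.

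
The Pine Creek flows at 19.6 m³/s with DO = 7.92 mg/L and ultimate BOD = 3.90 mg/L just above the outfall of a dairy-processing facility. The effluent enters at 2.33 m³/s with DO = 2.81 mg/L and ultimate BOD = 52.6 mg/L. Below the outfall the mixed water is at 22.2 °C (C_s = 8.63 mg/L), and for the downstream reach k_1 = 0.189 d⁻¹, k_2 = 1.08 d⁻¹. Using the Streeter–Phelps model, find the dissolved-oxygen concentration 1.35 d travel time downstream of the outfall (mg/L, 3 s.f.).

DO ≈ 7.29 mg/L

Mixed DO = (19.6×7.92 + 2.33×2.81)/(19.6+2.33) = 161.8/21.93 = 7.377 mg/L.
Mixed L₀ = (19.6×3.90 + 2.33×52.6)/(21.93) = 199.0/21.93 = 9.074 mg/L.
Initial deficit D₀ = C_s − DO₀ = 8.63 − 7.377 = 1.253 mg/L.
D(1.35) = [0.189×9.074/(1.08−0.189)](e^(−0.189×1.35) − e^(−1.08×1.35)) + 1.253 e^(−1.08×1.35)
= 1.925 × (0.7748 − 0.2327) + 1.253 × 0.2327 = 1.335 mg/L.
DO = 8.63 − 1.335 = 7.295 mg/L.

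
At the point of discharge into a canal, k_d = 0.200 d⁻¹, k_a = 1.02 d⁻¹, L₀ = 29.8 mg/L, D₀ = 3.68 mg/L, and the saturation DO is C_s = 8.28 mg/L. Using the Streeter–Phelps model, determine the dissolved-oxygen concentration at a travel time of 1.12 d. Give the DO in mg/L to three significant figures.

k_d L₀/(k_a−k_d) = 0.200×29.8/(1.02−0.200) = 5.960/0.8200 = 7.268 mg/L.
e^(−k_d t) = e^(−0.200×1.120) = 0.7993; e^(−k_a t) = e^(−1.02×1.120) = 0.3191.
D = 7.268 × (0.7993 − 0.3191) + 3.68 × 0.3191 = 3.491 + 1.174 = 4.665 mg/L.
DO = C_s − D = 8.28 − 4.665 = 3.615 mg/L.

DO ≈ 3.62 mg/L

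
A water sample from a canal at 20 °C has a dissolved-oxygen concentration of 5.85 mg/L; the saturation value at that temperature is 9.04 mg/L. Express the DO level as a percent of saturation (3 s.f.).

64.7 % saturation

% saturation = C/C_s × 100 = 5.85/9.04 × 100 = 64.7 %.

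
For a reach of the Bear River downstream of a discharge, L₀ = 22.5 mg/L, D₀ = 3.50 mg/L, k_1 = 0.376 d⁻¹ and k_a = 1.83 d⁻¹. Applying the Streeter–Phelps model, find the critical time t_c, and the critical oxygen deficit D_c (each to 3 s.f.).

With k_a/k_1 = 4.867 and 1 − D₀(k_a−k_1)/(k_1 L₀) = 0.3985,
t_c = ln(4.867 × 0.3985) / (1.83 − 0.376) = ln(1.939) / 1.454 = 0.6623/1.454 = 0.4555 d.
L(t_c) = L₀ e^(−k_1 t_c) = 22.5 × 0.8426 = 18.96 mg/L, and at the critical point k_a D_c = k_1 L, so D_c = (0.376/1.83) × 18.96 = 3.895 mg/L.

t_c ≈ 0.456 d; D_c ≈ 3.90 mg/L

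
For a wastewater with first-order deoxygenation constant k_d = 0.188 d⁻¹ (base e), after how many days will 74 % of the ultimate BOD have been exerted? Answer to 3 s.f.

y/L₀ = 1 − e^(−k_d t) = 0.74 ⇒ e^(−k_d t) = 0.260
t = −ln(0.260) / 0.188 = 1.347 / 0.188 = 7.165 d.

t ≈ 7.17 d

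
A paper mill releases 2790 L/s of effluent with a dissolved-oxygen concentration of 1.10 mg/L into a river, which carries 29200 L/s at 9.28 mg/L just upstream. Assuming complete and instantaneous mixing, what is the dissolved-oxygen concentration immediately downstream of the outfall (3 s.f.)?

Flow-weighted mixing: C = (Q_r C_r + Q_w C_w)/(Q_r + Q_w)
= (29200×9.28 + 2790×1.10)/(29200 + 2790) = 274000/31990 = 8.567 mg/L.

8.57 mg/L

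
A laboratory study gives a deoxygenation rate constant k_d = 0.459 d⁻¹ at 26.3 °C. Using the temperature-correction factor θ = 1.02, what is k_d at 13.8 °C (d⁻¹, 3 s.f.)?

k_d(T₂) = k_d(T₁) · θ^(T₂−T₁) = 0.459 × 1.02^(13.8−26.3)
= 0.459 × 1.02^-12.5 = 0.459 × 0.7807 = 0.3584 d⁻¹.

k_d ≈ 0.358 d⁻¹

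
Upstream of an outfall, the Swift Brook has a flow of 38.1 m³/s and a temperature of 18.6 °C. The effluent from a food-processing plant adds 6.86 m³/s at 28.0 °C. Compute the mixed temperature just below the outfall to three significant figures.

Flow-weighted mixing: C = (Q_r C_r + Q_w C_w)/(Q_r + Q_w)
= (38.1×18.6 + 6.86×28.0)/(38.1 + 6.86) = 900.7/44.96 = 20.03 °C.

20.0 °C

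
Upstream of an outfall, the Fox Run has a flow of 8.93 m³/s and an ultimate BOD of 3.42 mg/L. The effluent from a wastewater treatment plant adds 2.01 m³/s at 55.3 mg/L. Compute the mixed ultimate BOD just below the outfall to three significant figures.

13.0 mg/L

Flow-weighted mixing: C = (Q_r C_r + Q_w C_w)/(Q_r + Q_w)
= (8.93×3.42 + 2.01×55.3)/(8.93 + 2.01) = 141.7/10.94 = 12.95 mg/L.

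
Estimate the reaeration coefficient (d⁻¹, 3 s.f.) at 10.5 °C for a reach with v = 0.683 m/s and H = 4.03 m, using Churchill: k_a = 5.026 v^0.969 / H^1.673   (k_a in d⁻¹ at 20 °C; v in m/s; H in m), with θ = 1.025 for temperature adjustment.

k_a(20) = 5.026 × 0.683^0.969 / 4.03^1.673 = 5.026 × 0.6911 / 10.30 = 0.3374 d⁻¹.
k_a(10.5) = 0.3374 × 1.025^(10.5−20) = 0.3374 × 0.7909 = 0.2668 d⁻¹.

k_a ≈ 0.267 d⁻¹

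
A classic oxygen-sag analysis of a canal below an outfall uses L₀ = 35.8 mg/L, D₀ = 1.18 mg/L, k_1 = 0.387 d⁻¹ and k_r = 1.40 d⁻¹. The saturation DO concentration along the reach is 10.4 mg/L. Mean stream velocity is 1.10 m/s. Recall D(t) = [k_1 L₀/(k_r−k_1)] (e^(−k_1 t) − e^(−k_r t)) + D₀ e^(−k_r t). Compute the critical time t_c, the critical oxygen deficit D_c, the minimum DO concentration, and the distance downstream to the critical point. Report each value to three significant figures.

t_c = [1/(k_r−k_1)] ln[(k_r/k_1)(1 − D₀(k_r−k_1)/(k_1 L₀))]
= [1/(1.40−0.387)] ln[(1.40/0.387)(1 − 1.18×1.013/(0.387×35.8))]
= (1/1.013) ln[3.618 × 0.9137] = 0.9872 × ln(3.305) = 0.9872 × 1.196 = 1.180 d.
D_c = (k_1/k_r) L₀ e^(−k_1 t_c) = (0.387/1.40) × 35.8 × e^(−0.387×1.180) = 0.2764 × 35.8 × 0.6333 = 6.268 mg/L.
Minimum DO = C_s − D_c = 10.4 − 6.268 = 4.132 mg/L.
x_c = v t_c = 1.10 m/s × 1.180 d × 86400 s/d = 112200 m ≈ 112 km.

t_c ≈ 1.18 d; D_c ≈ 6.27 mg/L; min DO ≈ 4.13 mg/L; x_c ≈ 112 km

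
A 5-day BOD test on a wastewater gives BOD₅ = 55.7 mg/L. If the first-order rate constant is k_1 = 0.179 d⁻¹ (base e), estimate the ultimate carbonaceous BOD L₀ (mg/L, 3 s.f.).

L₀ ≈ 94.2 mg/L

BOD₅ = L₀(1 − e^(−5k_1)) ⇒ L₀ = BOD₅ / (1 − e^(−5×0.179))
= 55.7 / (1 − 0.4086) = 55.7 / 0.5914 = 94.18 mg/L.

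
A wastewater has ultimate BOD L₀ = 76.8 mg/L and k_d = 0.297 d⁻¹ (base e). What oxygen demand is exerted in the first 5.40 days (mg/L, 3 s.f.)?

y ≈ 61.4 mg/L

y_t = L₀(1 − e^(−k_d t)) = 76.8 × (1 − e^(−0.297×5.40))
= 76.8 × (1 − 0.2011) = 76.8 × 0.7989 = 61.35 mg/L.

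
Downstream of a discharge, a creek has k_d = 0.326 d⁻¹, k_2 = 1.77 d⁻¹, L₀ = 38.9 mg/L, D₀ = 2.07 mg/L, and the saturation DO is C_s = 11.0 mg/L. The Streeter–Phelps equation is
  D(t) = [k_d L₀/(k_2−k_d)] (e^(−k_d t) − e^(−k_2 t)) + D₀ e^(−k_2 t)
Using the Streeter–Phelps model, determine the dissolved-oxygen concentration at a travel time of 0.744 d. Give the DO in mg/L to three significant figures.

DO ≈ 5.91 mg/L

k_d L₀/(k_2−k_d) = 0.326×38.9/(1.77−0.326) = 12.68/1.444 = 8.782 mg/L.
e^(−k_d t) = e^(−0.326×0.7440) = 0.7846; e^(−k_2 t) = e^(−1.77×0.7440) = 0.2680.
D = 8.782 × (0.7846 − 0.2680) + 2.07 × 0.2680 = 4.537 + 0.5547 = 5.092 mg/L.
DO = C_s − D = 11.0 − 5.092 = 5.908 mg/L.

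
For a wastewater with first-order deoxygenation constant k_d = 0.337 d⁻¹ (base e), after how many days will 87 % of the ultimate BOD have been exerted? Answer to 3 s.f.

t ≈ 6.05 d

y/L₀ = 1 − e^(−k_d t) = 0.87 ⇒ e^(−k_d t) = 0.130
t = −ln(0.130) / 0.337 = 2.040 / 0.337 = 6.054 d.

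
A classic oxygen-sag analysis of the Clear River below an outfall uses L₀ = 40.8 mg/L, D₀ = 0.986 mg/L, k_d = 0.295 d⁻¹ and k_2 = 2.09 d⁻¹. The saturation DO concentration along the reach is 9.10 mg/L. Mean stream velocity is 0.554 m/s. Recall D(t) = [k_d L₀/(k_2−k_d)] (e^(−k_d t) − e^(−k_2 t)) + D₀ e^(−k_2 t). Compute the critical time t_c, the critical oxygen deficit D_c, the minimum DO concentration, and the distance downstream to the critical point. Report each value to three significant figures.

t_c ≈ 1.00 d; D_c ≈ 4.28 mg/L; min DO ≈ 4.82 mg/L; x_c ≈ 48.0 km

t_c = [1/(k_2−k_d)] ln[(k_2/k_d)(1 − D₀(k_2−k_d)/(k_d L₀))]
= [1/(2.09−0.295)] ln[(2.09/0.295)(1 − 0.986×1.795/(0.295×40.8))]
= (1/1.795) ln[7.085 × 0.8530] = 0.5571 × ln(6.043) = 0.5571 × 1.799 = 1.002 d.
D_c = (k_d/k_2) L₀ e^(−k_d t_c) = (0.295/2.09) × 40.8 × e^(−0.295×1.002) = 0.1411 × 40.8 × 0.7441 = 4.285 mg/L.
Minimum DO = C_s − D_c = 9.10 − 4.285 = 4.815 mg/L.
x_c = v t_c = 0.554 m/s × 1.002 d × 86400 s/d = 47970 m ≈ 48.0 km.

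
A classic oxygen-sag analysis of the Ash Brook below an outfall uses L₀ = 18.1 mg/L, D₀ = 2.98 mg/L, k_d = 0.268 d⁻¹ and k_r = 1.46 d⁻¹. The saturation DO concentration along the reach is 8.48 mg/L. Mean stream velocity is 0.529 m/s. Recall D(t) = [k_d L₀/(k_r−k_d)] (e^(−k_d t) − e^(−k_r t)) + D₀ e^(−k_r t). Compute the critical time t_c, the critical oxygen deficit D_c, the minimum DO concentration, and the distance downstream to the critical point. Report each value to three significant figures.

t_c ≈ 0.317 d; D_c ≈ 3.05 mg/L; min DO ≈ 5.43 mg/L; x_c ≈ 14.5 km

t_c = [1/(k_r−k_d)] ln[(k_r/k_d)(1 − D₀(k_r−k_d)/(k_d L₀))]
= [1/(1.46−0.268)] ln[(1.46/0.268)(1 − 2.98×1.192/(0.268×18.1))]
= (1/1.192) ln[5.448 × 0.2677] = 0.8389 × ln(1.458) = 0.8389 × 0.3774 = 0.3166 d.
D_c = (k_d/k_r) L₀ e^(−k_d t_c) = (0.268/1.46) × 18.1 × e^(−0.268×0.3166) = 0.1836 × 18.1 × 0.9187 = 3.052 mg/L.
Minimum DO = C_s − D_c = 8.48 − 3.052 = 5.428 mg/L.
x_c = v t_c = 0.529 m/s × 0.3166 d × 86400 s/d = 14470 m ≈ 14.5 km.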